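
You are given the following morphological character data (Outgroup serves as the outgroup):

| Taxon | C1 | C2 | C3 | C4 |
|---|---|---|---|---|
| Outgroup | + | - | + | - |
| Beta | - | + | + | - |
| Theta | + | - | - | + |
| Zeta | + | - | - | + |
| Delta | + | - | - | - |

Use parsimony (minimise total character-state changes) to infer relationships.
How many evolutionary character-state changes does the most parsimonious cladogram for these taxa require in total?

4

Character polarity is set by the outgroup: the derived state is whichever differs from the outgroup's state, so for C1, C3 the derived state is '-', and for the remaining characters it is '+'.
C1: derived state '-' in Beta only — an autapomorphy, so it tells us nothing about relationships among taxa.
C2 (derived state '+') is unique to Beta (autapomorphy; uninformative for grouping).
C3 (derived state '-') is shared by Delta, Theta, and Zeta — a synapomorphy uniting that clade.
C4: derived state '+' in Theta and Zeta only — synapomorphy for {Theta, Zeta}.
Most parsimonious ingroup topology: (Beta,((Theta,Zeta),Delta)).
Changes per character on this tree: C1: 1; C2: 1; C3: 1; C4: 1.
Total = 4.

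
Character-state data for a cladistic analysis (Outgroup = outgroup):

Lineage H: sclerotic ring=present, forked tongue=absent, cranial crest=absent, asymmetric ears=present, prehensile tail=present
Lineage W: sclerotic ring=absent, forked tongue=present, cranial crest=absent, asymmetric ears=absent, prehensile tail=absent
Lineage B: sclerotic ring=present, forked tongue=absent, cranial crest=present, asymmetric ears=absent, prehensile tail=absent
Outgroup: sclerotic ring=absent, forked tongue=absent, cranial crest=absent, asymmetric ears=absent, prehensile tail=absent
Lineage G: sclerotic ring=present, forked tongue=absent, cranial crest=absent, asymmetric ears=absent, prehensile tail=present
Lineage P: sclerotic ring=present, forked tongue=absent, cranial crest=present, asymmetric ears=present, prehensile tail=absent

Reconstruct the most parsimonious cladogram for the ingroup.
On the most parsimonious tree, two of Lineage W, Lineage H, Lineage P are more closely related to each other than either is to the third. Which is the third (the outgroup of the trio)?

The outgroup has state 'absent' for every character, so 'present' is the derived state throughout.
sclerotic ring (derived state 'present') is shared by Lineage B, Lineage G, Lineage H, and Lineage P — a synapomorphy uniting that clade.
forked tongue: derived state 'present' in Lineage W only — an autapomorphy, so it tells us nothing about relationships among taxa.
Only Lineage B and Lineage P show the derived state 'present' for cranial crest, supporting them as a clade.
asymmetric ears (state 'present') occurs in Lineage H and Lineage P but conflicts with the nesting implied by the other characters — most parsimoniously interpreted as homoplasy.
Only Lineage G and Lineage H show the derived state 'present' for prehensile tail, supporting them as a clade.
Most parsimonious ingroup topology: (((Lineage P,Lineage B),(Lineage H,Lineage G)),Lineage W).
Lineage P and Lineage H share a more recent common ancestor with each other than either does with Lineage W, so Lineage W is the least closely related of the three.

Lineage W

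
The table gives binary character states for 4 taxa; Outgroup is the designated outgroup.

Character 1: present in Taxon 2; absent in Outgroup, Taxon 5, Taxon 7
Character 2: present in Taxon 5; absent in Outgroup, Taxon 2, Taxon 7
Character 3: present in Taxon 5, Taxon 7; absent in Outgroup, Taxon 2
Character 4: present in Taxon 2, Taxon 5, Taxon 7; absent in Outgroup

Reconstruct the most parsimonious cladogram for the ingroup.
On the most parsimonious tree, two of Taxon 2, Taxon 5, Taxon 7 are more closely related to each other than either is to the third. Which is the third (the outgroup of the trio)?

Taxon 2

The outgroup has state 'absent' for every character, so 'present' is the derived state throughout.
Character 1: derived state 'present' in Taxon 2 only — an autapomorphy, so it tells us nothing about relationships among taxa.
Character 2: derived state 'present' in Taxon 5 only — an autapomorphy, so it tells us nothing about relationships among taxa.
Character 3: derived state 'present' in Taxon 5 and Taxon 7 only — synapomorphy for {Taxon 5, Taxon 7}.
All ingroup taxa share the derived state 'present' for Character 4; it defines the ingroup but does not resolve relationships within it.
Most parsimonious ingroup topology: (Taxon 2,(Taxon 5,Taxon 7)).
Taxon 5 and Taxon 7 share a more recent common ancestor with each other than either does with Taxon 2, so Taxon 2 is the least closely related of the three.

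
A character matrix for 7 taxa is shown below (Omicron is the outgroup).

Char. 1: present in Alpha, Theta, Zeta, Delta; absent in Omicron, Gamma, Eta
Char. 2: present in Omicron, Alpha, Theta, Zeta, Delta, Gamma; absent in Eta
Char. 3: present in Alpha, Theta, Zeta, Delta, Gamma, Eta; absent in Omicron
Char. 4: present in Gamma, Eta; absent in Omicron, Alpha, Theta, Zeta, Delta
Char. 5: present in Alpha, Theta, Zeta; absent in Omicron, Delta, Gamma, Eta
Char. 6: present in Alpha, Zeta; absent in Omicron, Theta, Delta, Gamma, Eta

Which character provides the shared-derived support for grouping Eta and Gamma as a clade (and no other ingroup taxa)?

Char. 4

Character polarity is set by the outgroup: the derived state is whichever differs from the outgroup's state, so for Char. 2 the derived state is 'absent', and for the remaining characters it is 'present'.
Char. 1: derived state 'present' in Alpha, Delta, Theta, and Zeta only — synapomorphy for {Alpha, Delta, Theta, Zeta}.
Char. 2 (derived state 'absent') is unique to Eta (autapomorphy; uninformative for grouping).
All ingroup taxa share the derived state 'present' for Char. 3; it defines the ingroup but does not resolve relationships within it.
Char. 4 (derived state 'present') is shared by Eta and Gamma — a synapomorphy uniting that clade.
Char. 5 (derived state 'present') is shared by Alpha, Theta, and Zeta — a synapomorphy uniting that clade.
Char. 6: derived state 'present' in Alpha and Zeta only — synapomorphy for {Alpha, Zeta}.
Most parsimonious ingroup topology: ((((Alpha,Zeta),Theta),Delta),(Gamma,Eta)).
The clade {Eta, Gamma} is supported by Char. 4: its derived state 'present' occurs in exactly those taxa and in no other taxon (including the outgroup).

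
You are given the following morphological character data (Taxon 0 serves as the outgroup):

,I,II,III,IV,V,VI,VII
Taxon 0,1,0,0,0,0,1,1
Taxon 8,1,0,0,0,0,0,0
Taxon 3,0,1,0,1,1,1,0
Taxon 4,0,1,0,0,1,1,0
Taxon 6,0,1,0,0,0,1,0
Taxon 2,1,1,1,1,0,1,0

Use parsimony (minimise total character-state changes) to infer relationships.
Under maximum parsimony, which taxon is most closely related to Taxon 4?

Character polarity is set by the outgroup: the derived state is whichever differs from the outgroup's state, so for I, VI, VII the derived state is '0', and for the remaining characters it is '1'.
I: derived state '0' in Taxon 3, Taxon 4, and Taxon 6 only — synapomorphy for {Taxon 3, Taxon 4, Taxon 6}.
Only Taxon 2, Taxon 3, Taxon 4, and Taxon 6 show the derived state '1' for II, supporting them as a clade.
III (derived state '1') is unique to Taxon 2 (autapomorphy; uninformative for grouping).
IV groups Taxon 2 and Taxon 3, which is incompatible with the clades supported by the remaining characters; treating it as convergent (homoplasy) costs fewer steps than any alternative tree.
V: derived state '1' in Taxon 3 and Taxon 4 only — synapomorphy for {Taxon 3, Taxon 4}.
VI: derived state '0' in Taxon 8 only — an autapomorphy, so it tells us nothing about relationships among taxa.
VII (derived state '0') is shared by all ingroup taxa — unites the whole ingroup.
Most parsimonious ingroup topology: (Taxon 8,(((Taxon 3,Taxon 4),Taxon 6),Taxon 2)).
Taxon 4 and Taxon 3 form a cherry on this tree, so they are sister taxa.

Taxon 3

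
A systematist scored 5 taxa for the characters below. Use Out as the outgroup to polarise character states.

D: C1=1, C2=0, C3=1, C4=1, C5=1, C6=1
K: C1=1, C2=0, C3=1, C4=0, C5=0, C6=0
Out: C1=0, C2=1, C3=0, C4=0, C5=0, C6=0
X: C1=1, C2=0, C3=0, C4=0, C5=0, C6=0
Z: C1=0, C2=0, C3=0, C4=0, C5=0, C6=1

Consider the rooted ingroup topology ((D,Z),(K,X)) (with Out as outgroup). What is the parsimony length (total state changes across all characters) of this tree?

Map each character onto ((D,Z),(K,X)) (rooted by Out) and count the minimum state changes it requires (Fitch parsimony):
C1: 2; C2: 1; C3: 2; C4: 1; C5: 1; C6: 1.
Total tree length = 8.

8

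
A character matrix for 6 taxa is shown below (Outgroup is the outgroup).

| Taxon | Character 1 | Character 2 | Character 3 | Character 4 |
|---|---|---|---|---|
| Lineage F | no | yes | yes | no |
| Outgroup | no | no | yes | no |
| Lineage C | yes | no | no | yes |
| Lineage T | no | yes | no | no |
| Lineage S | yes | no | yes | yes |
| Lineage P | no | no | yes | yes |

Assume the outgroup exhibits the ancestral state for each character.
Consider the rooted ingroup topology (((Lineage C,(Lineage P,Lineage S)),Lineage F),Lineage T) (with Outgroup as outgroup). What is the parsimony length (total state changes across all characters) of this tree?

7

Map each character onto (((Lineage C,(Lineage P,Lineage S)),Lineage F),Lineage T) (rooted by Outgroup) and count the minimum state changes it requires (Fitch parsimony):
Character 1: 2; Character 2: 2; Character 3: 2; Character 4: 1.
Total tree length = 7.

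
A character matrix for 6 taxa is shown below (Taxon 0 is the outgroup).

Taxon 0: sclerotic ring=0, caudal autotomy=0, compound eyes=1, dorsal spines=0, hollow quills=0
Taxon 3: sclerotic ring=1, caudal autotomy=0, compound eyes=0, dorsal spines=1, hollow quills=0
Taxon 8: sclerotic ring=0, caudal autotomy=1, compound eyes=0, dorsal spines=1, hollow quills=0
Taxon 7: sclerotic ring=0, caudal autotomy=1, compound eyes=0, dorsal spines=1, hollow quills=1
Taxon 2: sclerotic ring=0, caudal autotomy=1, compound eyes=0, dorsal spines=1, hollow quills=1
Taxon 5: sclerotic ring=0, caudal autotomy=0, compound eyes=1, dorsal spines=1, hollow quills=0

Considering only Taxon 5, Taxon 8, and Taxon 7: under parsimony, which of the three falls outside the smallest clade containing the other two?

Character polarity is set by the outgroup: the derived state is whichever differs from the outgroup's state, so for compound eyes the derived state is '0', and for the remaining characters it is '1'.
sclerotic ring (derived state '1') is unique to Taxon 3 (autapomorphy; uninformative for grouping).
caudal autotomy (derived state '1') is shared by Taxon 2, Taxon 7, and Taxon 8 — a synapomorphy uniting that clade.
Only Taxon 2, Taxon 3, Taxon 7, and Taxon 8 show the derived state '0' for compound eyes, supporting them as a clade.
dorsal spines (derived state '1') is shared by all ingroup taxa — unites the whole ingroup.
hollow quills: derived state '1' in Taxon 2 and Taxon 7 only — synapomorphy for {Taxon 2, Taxon 7}.
Most parsimonious ingroup topology: ((Taxon 3,(Taxon 8,(Taxon 7,Taxon 2))),Taxon 5).
Taxon 8 and Taxon 7 share a more recent common ancestor with each other than either does with Taxon 5, so Taxon 5 is the least closely related of the three.

Taxon 5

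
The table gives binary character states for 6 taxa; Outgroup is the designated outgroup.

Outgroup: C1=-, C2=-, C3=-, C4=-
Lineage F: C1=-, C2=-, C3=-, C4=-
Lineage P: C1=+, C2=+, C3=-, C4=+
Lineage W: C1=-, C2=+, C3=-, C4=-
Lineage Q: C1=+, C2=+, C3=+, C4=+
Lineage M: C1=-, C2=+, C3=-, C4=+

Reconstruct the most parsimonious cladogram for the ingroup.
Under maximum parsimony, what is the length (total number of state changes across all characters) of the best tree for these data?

4

The outgroup has state '-' for every character, so '+' is the derived state throughout.
C1: derived state '+' in Lineage P and Lineage Q only — synapomorphy for {Lineage P, Lineage Q}.
C2: derived state '+' in Lineage M, Lineage P, Lineage Q, and Lineage W only — synapomorphy for {Lineage M, Lineage P, Lineage Q, Lineage W}.
C3 (derived state '+') is unique to Lineage Q (autapomorphy; uninformative for grouping).
C4 (derived state '+') is shared by Lineage M, Lineage P, and Lineage Q — a synapomorphy uniting that clade.
Most parsimonious ingroup topology: (Lineage F,(((Lineage P,Lineage Q),Lineage M),Lineage W)).
Changes per character on this tree: C1: 1; C2: 1; C3: 1; C4: 1.
Total = 4.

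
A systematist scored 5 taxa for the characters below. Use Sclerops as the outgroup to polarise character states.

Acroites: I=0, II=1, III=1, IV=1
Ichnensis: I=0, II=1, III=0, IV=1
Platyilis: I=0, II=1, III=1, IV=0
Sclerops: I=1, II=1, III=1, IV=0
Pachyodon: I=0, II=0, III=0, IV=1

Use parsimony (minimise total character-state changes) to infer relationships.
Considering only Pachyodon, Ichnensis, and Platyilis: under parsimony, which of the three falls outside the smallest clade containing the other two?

Platyilis

Character polarity is set by the outgroup: the derived state is whichever differs from the outgroup's state, so for I, II, III the derived state is '0', and for the remaining characters it is '1'.
All ingroup taxa share the derived state '0' for I; it defines the ingroup but does not resolve relationships within it.
II: derived state '0' in Pachyodon only — an autapomorphy, so it tells us nothing about relationships among taxa.
Only Ichnensis and Pachyodon show the derived state '0' for III, supporting them as a clade.
Only Acroites, Ichnensis, and Pachyodon show the derived state '1' for IV, supporting them as a clade.
Most parsimonious ingroup topology: (((Pachyodon,Ichnensis),Acroites),Platyilis).
Ichnensis and Pachyodon share a more recent common ancestor with each other than either does with Platyilis, so Platyilis is the least closely related of the three.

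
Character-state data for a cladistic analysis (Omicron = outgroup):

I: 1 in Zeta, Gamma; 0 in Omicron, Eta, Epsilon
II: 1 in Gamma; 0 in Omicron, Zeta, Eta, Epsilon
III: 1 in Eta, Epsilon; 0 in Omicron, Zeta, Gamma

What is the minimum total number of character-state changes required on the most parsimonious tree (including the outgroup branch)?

3

The outgroup has state '0' for every character, so '1' is the derived state throughout.
Only Gamma and Zeta show the derived state '1' for I, supporting them as a clade.
II: derived state '1' in Gamma only — an autapomorphy, so it tells us nothing about relationships among taxa.
III: derived state '1' in Epsilon and Eta only — synapomorphy for {Epsilon, Eta}.
Most parsimonious ingroup topology: ((Zeta,Gamma),(Eta,Epsilon)).
Changes per character on this tree: I: 1; II: 1; III: 1.
Total = 3.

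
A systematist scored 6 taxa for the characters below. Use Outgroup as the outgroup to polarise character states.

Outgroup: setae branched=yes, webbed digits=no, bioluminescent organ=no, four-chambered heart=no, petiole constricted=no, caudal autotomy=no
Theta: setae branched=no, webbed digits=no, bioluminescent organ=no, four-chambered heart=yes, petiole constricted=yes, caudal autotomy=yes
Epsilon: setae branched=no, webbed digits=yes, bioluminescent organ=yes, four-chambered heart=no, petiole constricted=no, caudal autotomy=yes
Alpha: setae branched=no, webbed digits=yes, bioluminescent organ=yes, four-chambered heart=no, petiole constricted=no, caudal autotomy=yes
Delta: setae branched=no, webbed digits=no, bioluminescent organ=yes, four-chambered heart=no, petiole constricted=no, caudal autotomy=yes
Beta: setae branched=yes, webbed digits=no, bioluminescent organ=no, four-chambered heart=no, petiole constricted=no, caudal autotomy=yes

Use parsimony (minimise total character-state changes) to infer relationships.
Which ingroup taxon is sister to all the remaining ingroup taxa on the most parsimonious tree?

Beta

Character polarity is set by the outgroup: the derived state is whichever differs from the outgroup's state, so for setae branched the derived state is 'no', and for the remaining characters it is 'yes'.
setae branched (derived state 'no') is shared by Alpha, Delta, Epsilon, and Theta — a synapomorphy uniting that clade.
Only Alpha and Epsilon show the derived state 'yes' for webbed digits, supporting them as a clade.
Only Alpha, Delta, and Epsilon show the derived state 'yes' for bioluminescent organ, supporting them as a clade.
four-chambered heart (derived state 'yes') is unique to Theta (autapomorphy; uninformative for grouping).
petiole constricted (derived state 'yes') is unique to Theta (autapomorphy; uninformative for grouping).
All ingroup taxa share the derived state 'yes' for caudal autotomy; it defines the ingroup but does not resolve relationships within it.
Most parsimonious ingroup topology: ((Theta,((Epsilon,Alpha),Delta)),Beta).
Beta is sister to the clade containing all other ingroup taxa, so it is the earliest-diverging (most basal) ingroup lineage.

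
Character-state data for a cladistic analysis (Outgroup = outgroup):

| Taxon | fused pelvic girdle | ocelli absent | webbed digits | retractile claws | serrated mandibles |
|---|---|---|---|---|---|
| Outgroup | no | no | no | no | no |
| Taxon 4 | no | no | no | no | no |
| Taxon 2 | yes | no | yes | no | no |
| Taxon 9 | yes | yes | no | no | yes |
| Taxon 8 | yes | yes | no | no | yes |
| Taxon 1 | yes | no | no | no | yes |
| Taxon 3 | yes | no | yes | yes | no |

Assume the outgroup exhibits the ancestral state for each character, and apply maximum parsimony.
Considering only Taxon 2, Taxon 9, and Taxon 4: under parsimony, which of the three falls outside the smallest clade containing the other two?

The outgroup has state 'no' for every character, so 'yes' is the derived state throughout.
Only Taxon 1, Taxon 2, Taxon 3, Taxon 8, and Taxon 9 show the derived state 'yes' for fused pelvic girdle, supporting them as a clade.
ocelli absent (derived state 'yes') is shared by Taxon 8 and Taxon 9 — a synapomorphy uniting that clade.
webbed digits: derived state 'yes' in Taxon 2 and Taxon 3 only — synapomorphy for {Taxon 2, Taxon 3}.
retractile claws: derived state 'yes' in Taxon 3 only — an autapomorphy, so it tells us nothing about relationships among taxa.
serrated mandibles (derived state 'yes') is shared by Taxon 1, Taxon 8, and Taxon 9 — a synapomorphy uniting that clade.
Most parsimonious ingroup topology: (Taxon 4,((Taxon 2,Taxon 3),((Taxon 9,Taxon 8),Taxon 1))).
Taxon 9 and Taxon 2 share a more recent common ancestor with each other than either does with Taxon 4, so Taxon 4 is the least closely related of the three.

Taxon 4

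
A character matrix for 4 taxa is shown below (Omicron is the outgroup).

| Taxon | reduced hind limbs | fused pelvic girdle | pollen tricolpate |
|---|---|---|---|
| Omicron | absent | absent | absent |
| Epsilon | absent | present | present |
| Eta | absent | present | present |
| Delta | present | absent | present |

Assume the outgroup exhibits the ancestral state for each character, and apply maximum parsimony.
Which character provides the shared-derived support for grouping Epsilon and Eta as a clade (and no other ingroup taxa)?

fused pelvic girdle

The outgroup has state 'absent' for every character, so 'present' is the derived state throughout.
reduced hind limbs (derived state 'present') is unique to Delta (autapomorphy; uninformative for grouping).
Only Epsilon and Eta show the derived state 'present' for fused pelvic girdle, supporting them as a clade.
All ingroup taxa share the derived state 'present' for pollen tricolpate; it defines the ingroup but does not resolve relationships within it.
Most parsimonious ingroup topology: ((Epsilon,Eta),Delta).
The clade {Epsilon, Eta} is supported by fused pelvic girdle: its derived state 'present' occurs in exactly those taxa and in no other taxon (including the outgroup).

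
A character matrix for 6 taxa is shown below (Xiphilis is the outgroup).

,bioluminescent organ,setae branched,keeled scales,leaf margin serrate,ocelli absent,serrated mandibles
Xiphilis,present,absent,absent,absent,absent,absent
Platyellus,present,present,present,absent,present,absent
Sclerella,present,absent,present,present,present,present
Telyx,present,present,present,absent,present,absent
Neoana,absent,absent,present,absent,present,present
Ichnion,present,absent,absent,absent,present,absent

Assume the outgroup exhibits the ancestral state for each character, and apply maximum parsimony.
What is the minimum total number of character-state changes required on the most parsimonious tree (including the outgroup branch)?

Character polarity is set by the outgroup: the derived state is whichever differs from the outgroup's state, so for bioluminescent organ the derived state is 'absent', and for the remaining characters it is 'present'.
bioluminescent organ (derived state 'absent') is unique to Neoana (autapomorphy; uninformative for grouping).
Only Platyellus and Telyx show the derived state 'present' for setae branched, supporting them as a clade.
Only Neoana, Platyellus, Sclerella, and Telyx show the derived state 'present' for keeled scales, supporting them as a clade.
leaf margin serrate: derived state 'present' in Sclerella only — an autapomorphy, so it tells us nothing about relationships among taxa.
All ingroup taxa share the derived state 'present' for ocelli absent; it defines the ingroup but does not resolve relationships within it.
serrated mandibles (derived state 'present') is shared by Neoana and Sclerella — a synapomorphy uniting that clade.
Most parsimonious ingroup topology: (((Platyellus,Telyx),(Sclerella,Neoana)),Ichnion).
Changes per character on this tree: bioluminescent organ: 1; setae branched: 1; keeled scales: 1; leaf margin serrate: 1; ocelli absent: 1; serrated mandibles: 1.
Total = 6.

6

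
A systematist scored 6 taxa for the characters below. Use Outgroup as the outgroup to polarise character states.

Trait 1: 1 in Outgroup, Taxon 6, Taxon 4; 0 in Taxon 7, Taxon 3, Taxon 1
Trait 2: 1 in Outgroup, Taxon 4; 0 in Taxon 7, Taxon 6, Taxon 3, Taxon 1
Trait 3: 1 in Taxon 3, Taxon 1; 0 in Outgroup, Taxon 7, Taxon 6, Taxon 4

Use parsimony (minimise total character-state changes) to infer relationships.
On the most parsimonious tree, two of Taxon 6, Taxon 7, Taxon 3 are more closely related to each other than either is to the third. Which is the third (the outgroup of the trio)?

Taxon 6

Character polarity is set by the outgroup: the derived state is whichever differs from the outgroup's state, so for Trait 1, Trait 2 the derived state is '0', and for the remaining characters it is '1'.
Trait 1: derived state '0' in Taxon 1, Taxon 3, and Taxon 7 only — synapomorphy for {Taxon 1, Taxon 3, Taxon 7}.
Trait 2 (derived state '0') is shared by Taxon 1, Taxon 3, Taxon 6, and Taxon 7 — a synapomorphy uniting that clade.
Only Taxon 1 and Taxon 3 show the derived state '1' for Trait 3, supporting them as a clade.
Most parsimonious ingroup topology: (((Taxon 7,(Taxon 3,Taxon 1)),Taxon 6),Taxon 4).
Taxon 3 and Taxon 7 share a more recent common ancestor with each other than either does with Taxon 6, so Taxon 6 is the least closely related of the three.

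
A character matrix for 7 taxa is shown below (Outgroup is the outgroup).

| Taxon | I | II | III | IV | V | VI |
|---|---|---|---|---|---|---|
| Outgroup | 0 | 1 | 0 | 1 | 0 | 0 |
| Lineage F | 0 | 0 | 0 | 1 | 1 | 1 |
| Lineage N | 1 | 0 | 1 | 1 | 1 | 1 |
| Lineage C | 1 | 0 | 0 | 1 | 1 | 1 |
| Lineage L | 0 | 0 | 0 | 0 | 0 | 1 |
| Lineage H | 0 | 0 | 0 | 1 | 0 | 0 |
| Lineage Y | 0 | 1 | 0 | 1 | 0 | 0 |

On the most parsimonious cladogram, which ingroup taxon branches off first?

Character polarity is set by the outgroup: the derived state is whichever differs from the outgroup's state, so for II, IV the derived state is '0', and for the remaining characters it is '1'.
I (derived state '1') is shared by Lineage C and Lineage N — a synapomorphy uniting that clade.
II (derived state '0') is shared by Lineage C, Lineage F, Lineage H, Lineage L, and Lineage N — a synapomorphy uniting that clade.
III (derived state '1') is unique to Lineage N (autapomorphy; uninformative for grouping).
IV (derived state '0') is unique to Lineage L (autapomorphy; uninformative for grouping).
V: derived state '1' in Lineage C, Lineage F, and Lineage N only — synapomorphy for {Lineage C, Lineage F, Lineage N}.
VI: derived state '1' in Lineage C, Lineage F, Lineage L, and Lineage N only — synapomorphy for {Lineage C, Lineage F, Lineage L, Lineage N}.
Most parsimonious ingroup topology: ((((Lineage F,(Lineage N,Lineage C)),Lineage L),Lineage H),Lineage Y).
Lineage Y is sister to the clade containing all other ingroup taxa, so it is the earliest-diverging (most basal) ingroup lineage.

Lineage Y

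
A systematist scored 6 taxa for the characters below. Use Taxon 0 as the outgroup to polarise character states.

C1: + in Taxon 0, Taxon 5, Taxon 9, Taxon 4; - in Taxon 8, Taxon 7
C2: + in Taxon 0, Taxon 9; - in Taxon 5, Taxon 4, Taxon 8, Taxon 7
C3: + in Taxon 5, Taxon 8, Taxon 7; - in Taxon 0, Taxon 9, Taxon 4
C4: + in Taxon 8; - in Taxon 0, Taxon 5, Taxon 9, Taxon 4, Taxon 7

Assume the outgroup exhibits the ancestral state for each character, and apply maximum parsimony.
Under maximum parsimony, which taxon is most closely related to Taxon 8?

Character polarity is set by the outgroup: the derived state is whichever differs from the outgroup's state, so for C1, C2 the derived state is '-', and for the remaining characters it is '+'.
C1: derived state '-' in Taxon 7 and Taxon 8 only — synapomorphy for {Taxon 7, Taxon 8}.
C2: derived state '-' in Taxon 4, Taxon 5, Taxon 7, and Taxon 8 only — synapomorphy for {Taxon 4, Taxon 5, Taxon 7, Taxon 8}.
Only Taxon 5, Taxon 7, and Taxon 8 show the derived state '+' for C3, supporting them as a clade.
C4 (derived state '+') is unique to Taxon 8 (autapomorphy; uninformative for grouping).
Most parsimonious ingroup topology: (((Taxon 5,(Taxon 8,Taxon 7)),Taxon 4),Taxon 9).
Taxon 8 and Taxon 7 form a cherry on this tree, so they are sister taxa.

Taxon 7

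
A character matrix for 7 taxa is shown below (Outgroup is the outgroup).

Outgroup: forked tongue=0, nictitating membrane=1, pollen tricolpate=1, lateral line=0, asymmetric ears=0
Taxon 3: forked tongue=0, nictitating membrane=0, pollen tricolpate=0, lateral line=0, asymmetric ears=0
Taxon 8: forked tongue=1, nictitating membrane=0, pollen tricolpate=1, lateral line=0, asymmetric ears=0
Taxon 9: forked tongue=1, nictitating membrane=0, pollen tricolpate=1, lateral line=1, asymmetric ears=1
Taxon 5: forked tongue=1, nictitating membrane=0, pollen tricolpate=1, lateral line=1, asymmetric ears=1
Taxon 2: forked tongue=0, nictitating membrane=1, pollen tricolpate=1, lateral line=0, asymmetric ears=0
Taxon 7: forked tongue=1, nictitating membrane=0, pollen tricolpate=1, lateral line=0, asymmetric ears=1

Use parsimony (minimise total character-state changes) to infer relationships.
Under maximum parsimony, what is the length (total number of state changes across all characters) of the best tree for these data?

Character polarity is set by the outgroup: the derived state is whichever differs from the outgroup's state, so for nictitating membrane, pollen tricolpate the derived state is '0', and for the remaining characters it is '1'.
Only Taxon 5, Taxon 7, Taxon 8, and Taxon 9 show the derived state '1' for forked tongue, supporting them as a clade.
Only Taxon 3, Taxon 5, Taxon 7, Taxon 8, and Taxon 9 show the derived state '0' for nictitating membrane, supporting them as a clade.
pollen tricolpate (derived state '0') is unique to Taxon 3 (autapomorphy; uninformative for grouping).
lateral line (derived state '1') is shared by Taxon 5 and Taxon 9 — a synapomorphy uniting that clade.
asymmetric ears: derived state '1' in Taxon 5, Taxon 7, and Taxon 9 only — synapomorphy for {Taxon 5, Taxon 7, Taxon 9}.
Most parsimonious ingroup topology: ((Taxon 3,(Taxon 8,((Taxon 9,Taxon 5),Taxon 7))),Taxon 2).
Changes per character on this tree: forked tongue: 1; nictitating membrane: 1; pollen tricolpate: 1; lateral line: 1; asymmetric ears: 1.
Total = 5.

5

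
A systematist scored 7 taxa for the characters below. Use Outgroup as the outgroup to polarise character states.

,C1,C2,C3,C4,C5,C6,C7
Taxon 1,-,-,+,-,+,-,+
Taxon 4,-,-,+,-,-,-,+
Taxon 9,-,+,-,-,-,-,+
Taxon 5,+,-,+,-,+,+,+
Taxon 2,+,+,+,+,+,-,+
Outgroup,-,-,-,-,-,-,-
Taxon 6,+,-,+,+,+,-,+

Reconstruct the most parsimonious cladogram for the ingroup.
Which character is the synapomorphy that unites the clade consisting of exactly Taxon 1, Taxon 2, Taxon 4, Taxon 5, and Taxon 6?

The outgroup has state '-' for every character, so '+' is the derived state throughout.
C1: derived state '+' in Taxon 2, Taxon 5, and Taxon 6 only — synapomorphy for {Taxon 2, Taxon 5, Taxon 6}.
C2 (state '+') occurs in Taxon 2 and Taxon 9 but conflicts with the nesting implied by the other characters — most parsimoniously interpreted as homoplasy.
C3: derived state '+' in Taxon 1, Taxon 2, Taxon 4, Taxon 5, and Taxon 6 only — synapomorphy for {Taxon 1, Taxon 2, Taxon 4, Taxon 5, Taxon 6}.
Only Taxon 2 and Taxon 6 show the derived state '+' for C4, supporting them as a clade.
Only Taxon 1, Taxon 2, Taxon 5, and Taxon 6 show the derived state '+' for C5, supporting them as a clade.
C6: derived state '+' in Taxon 5 only — an autapomorphy, so it tells us nothing about relationships among taxa.
C7 (derived state '+') is shared by all ingroup taxa — unites the whole ingroup.
Most parsimonious ingroup topology: ((((Taxon 5,(Taxon 6,Taxon 2)),Taxon 1),Taxon 4),Taxon 9).
The clade {Taxon 1, Taxon 2, Taxon 4, Taxon 5, Taxon 6} is supported by C3: its derived state '+' occurs in exactly those taxa and in no other taxon (including the outgroup).

C3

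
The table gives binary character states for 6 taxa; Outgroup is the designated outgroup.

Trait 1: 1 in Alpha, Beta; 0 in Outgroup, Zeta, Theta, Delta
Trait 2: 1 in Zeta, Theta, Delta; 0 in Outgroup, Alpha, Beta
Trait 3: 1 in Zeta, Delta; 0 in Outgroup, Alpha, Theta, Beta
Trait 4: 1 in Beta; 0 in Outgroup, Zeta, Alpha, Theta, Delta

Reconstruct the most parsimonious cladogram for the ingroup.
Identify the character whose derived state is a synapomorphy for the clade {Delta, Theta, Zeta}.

The outgroup has state '0' for every character, so '1' is the derived state throughout.
Only Alpha and Beta show the derived state '1' for Trait 1, supporting them as a clade.
Only Delta, Theta, and Zeta show the derived state '1' for Trait 2, supporting them as a clade.
Trait 3: derived state '1' in Delta and Zeta only — synapomorphy for {Delta, Zeta}.
Trait 4 (derived state '1') is unique to Beta (autapomorphy; uninformative for grouping).
Most parsimonious ingroup topology: (((Zeta,Delta),Theta),(Alpha,Beta)).
The clade {Delta, Theta, Zeta} is supported by Trait 2: its derived state '1' occurs in exactly those taxa and in no other taxon (including the outgroup).

Trait 2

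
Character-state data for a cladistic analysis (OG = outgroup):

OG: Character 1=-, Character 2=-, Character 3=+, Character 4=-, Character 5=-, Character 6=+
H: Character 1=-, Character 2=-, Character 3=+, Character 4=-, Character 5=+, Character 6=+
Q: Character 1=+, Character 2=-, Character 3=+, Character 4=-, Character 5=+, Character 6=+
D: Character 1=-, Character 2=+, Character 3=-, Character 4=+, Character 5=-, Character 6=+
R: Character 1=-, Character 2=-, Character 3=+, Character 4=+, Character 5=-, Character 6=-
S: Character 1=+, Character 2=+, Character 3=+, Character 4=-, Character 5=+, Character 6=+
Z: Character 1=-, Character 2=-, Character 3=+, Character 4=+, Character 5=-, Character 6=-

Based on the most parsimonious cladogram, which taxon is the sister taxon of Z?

Character polarity is set by the outgroup: the derived state is whichever differs from the outgroup's state, so for Character 3, Character 6 the derived state is '-', and for the remaining characters it is '+'.
Character 1: derived state '+' in Q and S only — synapomorphy for {Q, S}.
Character 2 groups D and S, which is incompatible with the clades supported by the remaining characters; treating it as convergent (homoplasy) costs fewer steps than any alternative tree.
Character 3 (derived state '-') is unique to D (autapomorphy; uninformative for grouping).
Character 4 (derived state '+') is shared by D, R, and Z — a synapomorphy uniting that clade.
Character 5: derived state '+' in H, Q, and S only — synapomorphy for {H, Q, S}.
Character 6: derived state '-' in R and Z only — synapomorphy for {R, Z}.
Most parsimonious ingroup topology: ((H,(Q,S)),(D,(R,Z))).
Z and R form a cherry on this tree, so they are sister taxa.

R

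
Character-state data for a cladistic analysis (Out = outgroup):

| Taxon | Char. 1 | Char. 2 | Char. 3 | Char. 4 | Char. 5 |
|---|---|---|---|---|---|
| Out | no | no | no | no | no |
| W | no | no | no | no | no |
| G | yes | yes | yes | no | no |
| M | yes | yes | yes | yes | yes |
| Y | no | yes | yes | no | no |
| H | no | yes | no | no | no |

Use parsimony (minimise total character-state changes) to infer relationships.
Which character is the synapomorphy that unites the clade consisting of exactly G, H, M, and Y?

Char. 2

The outgroup has state 'no' for every character, so 'yes' is the derived state throughout.
Only G and M show the derived state 'yes' for Char. 1, supporting them as a clade.
Only G, H, M, and Y show the derived state 'yes' for Char. 2, supporting them as a clade.
Only G, M, and Y show the derived state 'yes' for Char. 3, supporting them as a clade.
Char. 4: derived state 'yes' in M only — an autapomorphy, so it tells us nothing about relationships among taxa.
Char. 5: derived state 'yes' in M only — an autapomorphy, so it tells us nothing about relationships among taxa.
Most parsimonious ingroup topology: (W,(((G,M),Y),H)).
The clade {G, H, M, Y} is supported by Char. 2: its derived state 'yes' occurs in exactly those taxa and in no other taxon (including the outgroup).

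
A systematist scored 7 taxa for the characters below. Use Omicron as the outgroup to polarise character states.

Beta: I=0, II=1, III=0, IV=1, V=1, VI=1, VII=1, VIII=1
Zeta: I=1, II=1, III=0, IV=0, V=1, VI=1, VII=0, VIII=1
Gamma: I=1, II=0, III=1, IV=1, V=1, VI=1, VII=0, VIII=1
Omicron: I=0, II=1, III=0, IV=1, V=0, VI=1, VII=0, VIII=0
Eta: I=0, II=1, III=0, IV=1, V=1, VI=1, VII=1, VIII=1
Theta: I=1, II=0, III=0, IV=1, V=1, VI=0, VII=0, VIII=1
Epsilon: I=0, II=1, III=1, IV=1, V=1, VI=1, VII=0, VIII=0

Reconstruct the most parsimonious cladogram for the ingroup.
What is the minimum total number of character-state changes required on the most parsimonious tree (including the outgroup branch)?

9

Character polarity is set by the outgroup: the derived state is whichever differs from the outgroup's state, so for II, IV, VI the derived state is '0', and for the remaining characters it is '1'.
Only Gamma, Theta, and Zeta show the derived state '1' for I, supporting them as a clade.
Only Gamma and Theta show the derived state '0' for II, supporting them as a clade.
III groups Epsilon and Gamma, which is incompatible with the clades supported by the remaining characters; treating it as convergent (homoplasy) costs fewer steps than any alternative tree.
IV (derived state '0') is unique to Zeta (autapomorphy; uninformative for grouping).
All ingroup taxa share the derived state '1' for V; it defines the ingroup but does not resolve relationships within it.
VI: derived state '0' in Theta only — an autapomorphy, so it tells us nothing about relationships among taxa.
Only Beta and Eta show the derived state '1' for VII, supporting them as a clade.
Only Beta, Eta, Gamma, Theta, and Zeta show the derived state '1' for VIII, supporting them as a clade.
Most parsimonious ingroup topology: (Epsilon,(((Theta,Gamma),Zeta),(Eta,Beta))).
Changes per character on this tree: I: 1; II: 1; III: 2; IV: 1; V: 1; VI: 1; VII: 1; VIII: 1.
Total = 9.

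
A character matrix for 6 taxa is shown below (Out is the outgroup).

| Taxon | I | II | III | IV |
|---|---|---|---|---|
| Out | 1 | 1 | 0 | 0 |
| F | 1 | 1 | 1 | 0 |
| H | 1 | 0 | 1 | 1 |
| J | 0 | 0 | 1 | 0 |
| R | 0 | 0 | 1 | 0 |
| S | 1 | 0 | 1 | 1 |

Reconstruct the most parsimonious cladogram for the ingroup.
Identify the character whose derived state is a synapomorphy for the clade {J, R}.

I

Character polarity is set by the outgroup: the derived state is whichever differs from the outgroup's state, so for I, II the derived state is '0', and for the remaining characters it is '1'.
I: derived state '0' in J and R only — synapomorphy for {J, R}.
Only H, J, R, and S show the derived state '0' for II, supporting them as a clade.
All ingroup taxa share the derived state '1' for III; it defines the ingroup but does not resolve relationships within it.
IV: derived state '1' in H and S only — synapomorphy for {H, S}.
Most parsimonious ingroup topology: (F,((H,S),(J,R))).
The clade {J, R} is supported by I: its derived state '0' occurs in exactly those taxa and in no other taxon (including the outgroup).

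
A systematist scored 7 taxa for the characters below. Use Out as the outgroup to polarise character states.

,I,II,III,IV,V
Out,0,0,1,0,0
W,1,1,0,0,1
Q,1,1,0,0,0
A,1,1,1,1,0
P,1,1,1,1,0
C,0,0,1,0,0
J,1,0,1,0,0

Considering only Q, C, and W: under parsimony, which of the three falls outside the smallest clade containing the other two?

Character polarity is set by the outgroup: the derived state is whichever differs from the outgroup's state, so for III the derived state is '0', and for the remaining characters it is '1'.
I (derived state '1') is shared by A, J, P, Q, and W — a synapomorphy uniting that clade.
Only A, P, Q, and W show the derived state '1' for II, supporting them as a clade.
III (derived state '0') is shared by Q and W — a synapomorphy uniting that clade.
Only A and P show the derived state '1' for IV, supporting them as a clade.
V: derived state '1' in W only — an autapomorphy, so it tells us nothing about relationships among taxa.
Most parsimonious ingroup topology: ((((W,Q),(A,P)),J),C).
Q and W share a more recent common ancestor with each other than either does with C, so C is the least closely related of the three.

C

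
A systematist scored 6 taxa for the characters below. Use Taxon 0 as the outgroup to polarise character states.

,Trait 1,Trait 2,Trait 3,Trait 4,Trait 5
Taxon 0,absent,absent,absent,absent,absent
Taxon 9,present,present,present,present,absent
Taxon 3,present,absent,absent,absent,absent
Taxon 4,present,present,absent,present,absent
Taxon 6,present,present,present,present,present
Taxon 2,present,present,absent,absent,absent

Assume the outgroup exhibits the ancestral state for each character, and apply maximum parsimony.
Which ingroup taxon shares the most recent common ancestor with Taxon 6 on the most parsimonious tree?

Taxon 9

The outgroup has state 'absent' for every character, so 'present' is the derived state throughout.
Trait 1 (derived state 'present') is shared by all ingroup taxa — unites the whole ingroup.
Trait 2 (derived state 'present') is shared by Taxon 2, Taxon 4, Taxon 6, and Taxon 9 — a synapomorphy uniting that clade.
Trait 3: derived state 'present' in Taxon 6 and Taxon 9 only — synapomorphy for {Taxon 6, Taxon 9}.
Trait 4: derived state 'present' in Taxon 4, Taxon 6, and Taxon 9 only — synapomorphy for {Taxon 4, Taxon 6, Taxon 9}.
Trait 5: derived state 'present' in Taxon 6 only — an autapomorphy, so it tells us nothing about relationships among taxa.
Most parsimonious ingroup topology: ((((Taxon 9,Taxon 6),Taxon 4),Taxon 2),Taxon 3).
Taxon 6 and Taxon 9 form a cherry on this tree, so they are sister taxa.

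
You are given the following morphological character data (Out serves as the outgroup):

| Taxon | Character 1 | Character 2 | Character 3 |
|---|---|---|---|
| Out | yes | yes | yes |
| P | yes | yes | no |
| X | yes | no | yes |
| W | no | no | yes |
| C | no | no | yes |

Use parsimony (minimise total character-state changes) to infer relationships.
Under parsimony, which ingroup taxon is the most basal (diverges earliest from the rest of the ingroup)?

P

The outgroup has state 'yes' for every character, so 'no' is the derived state throughout.
Character 1 (derived state 'no') is shared by C and W — a synapomorphy uniting that clade.
Only C, W, and X show the derived state 'no' for Character 2, supporting them as a clade.
Character 3: derived state 'no' in P only — an autapomorphy, so it tells us nothing about relationships among taxa.
Most parsimonious ingroup topology: (P,(X,(W,C))).
P is sister to the clade containing all other ingroup taxa, so it is the earliest-diverging (most basal) ingroup lineage.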